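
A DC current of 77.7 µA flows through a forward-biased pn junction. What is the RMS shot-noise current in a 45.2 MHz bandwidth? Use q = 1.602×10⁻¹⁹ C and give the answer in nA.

33.5 nA

I_n = √(2qI·B)
2qI·B = 2 × 1.602×10⁻¹⁹ × 7.77×10⁻⁵ × 4.52×10⁷ = 1.13×10⁻¹⁵ A²
I_n = √(1.13×10⁻¹⁵) = 3.35×10⁻⁸ A = 33.5 nA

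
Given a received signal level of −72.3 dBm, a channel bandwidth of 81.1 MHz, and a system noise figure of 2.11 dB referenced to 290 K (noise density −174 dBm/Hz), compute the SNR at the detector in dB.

Noise floor: N = −174 + 10 log₁₀(B) + NF
10 log₁₀(8.11×10⁷) = 79.09 dB
N = −174 + 79.09 + 2.11 = −92.80 dBm
SNR = P_sig − N = −72.3 − (−92.80) = 20.50 dB → 20.5 dB

20.5 dB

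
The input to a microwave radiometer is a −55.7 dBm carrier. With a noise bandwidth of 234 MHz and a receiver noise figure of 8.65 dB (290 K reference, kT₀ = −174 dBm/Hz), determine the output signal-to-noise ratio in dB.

Noise floor: N = −174 + 10 log₁₀(B) + NF
10 log₁₀(2.34×10⁸) = 83.69 dB
N = −174 + 83.69 + 8.65 = −81.66 dBm
SNR = P_sig − N = −55.7 − (−81.66) = 25.96 dB → 26.0 dB

26.0 dB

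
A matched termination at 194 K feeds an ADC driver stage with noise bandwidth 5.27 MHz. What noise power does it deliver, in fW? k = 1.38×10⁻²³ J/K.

14.1 fW

P_n = kTB = 1.38×10⁻²³ × 194 × 5.27×10⁶ = 1.41×10⁻¹⁴ W = 14.1 fW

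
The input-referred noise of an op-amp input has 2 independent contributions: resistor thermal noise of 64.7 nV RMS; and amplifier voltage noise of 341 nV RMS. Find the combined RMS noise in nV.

347 nV

Uncorrelated sources add in power (mean-square): V_tot = √(ΣV_i²)
V_tot = √[(6.47×10⁻⁸)² + (3.41×10⁻⁷)²] = 3.47×10⁻⁷ V = 347 nV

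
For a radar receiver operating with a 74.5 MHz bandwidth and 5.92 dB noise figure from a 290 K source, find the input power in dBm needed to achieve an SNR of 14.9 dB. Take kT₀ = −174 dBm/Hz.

−74.5 dBm

Sensitivity = −174 + 10 log₁₀(B) + NF + SNR_min
= −174 + 78.72 + 5.92 + 14.9
= −74.46 dBm → −74.5 dBm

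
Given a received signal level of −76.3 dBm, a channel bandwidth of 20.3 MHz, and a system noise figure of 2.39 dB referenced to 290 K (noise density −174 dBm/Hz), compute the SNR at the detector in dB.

Noise floor: N = −174 + 10 log₁₀(B) + NF
10 log₁₀(2.03×10⁷) = 73.07 dB
N = −174 + 73.07 + 2.39 = −98.54 dBm
SNR = P_sig − N = −76.3 − (−98.54) = 22.24 dB → 22.2 dB

22.2 dB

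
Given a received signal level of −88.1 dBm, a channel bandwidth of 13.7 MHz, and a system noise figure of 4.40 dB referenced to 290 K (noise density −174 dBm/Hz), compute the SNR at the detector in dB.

Noise floor: N = −174 + 10 log₁₀(B) + NF
10 log₁₀(1.37×10⁷) = 71.37 dB
N = −174 + 71.37 + 4.40 = −98.23 dBm
SNR = P_sig − N = −88.1 − (−98.23) = 10.13 dB → 10.1 dB

10.1 dB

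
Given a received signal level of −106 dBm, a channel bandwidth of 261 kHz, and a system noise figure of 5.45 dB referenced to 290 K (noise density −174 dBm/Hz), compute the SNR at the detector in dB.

8.4 dB

Noise floor: N = −174 + 10 log₁₀(B) + NF
10 log₁₀(2.61×10⁵) = 54.17 dB
N = −174 + 54.17 + 5.45 = −114.38 dBm
SNR = P_sig − N = −106 − (−114.38) = 8.38 dB → 8.4 dB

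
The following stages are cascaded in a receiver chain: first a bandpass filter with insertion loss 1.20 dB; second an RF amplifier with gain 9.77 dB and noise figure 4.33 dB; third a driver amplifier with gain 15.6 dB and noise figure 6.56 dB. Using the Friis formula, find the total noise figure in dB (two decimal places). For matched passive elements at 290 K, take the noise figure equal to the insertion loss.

Convert to linear (a loss of L dB is a gain of −L dB): F_i = 10^(NF_i/10), G_i = 10^(G_i,dB/10)
  Stage 1: F_1 = 10^(1.20/10) = 1.318, G_1 = 10^(−1.20/10) = 0.7586
  Stage 2: F_2 = 10^(4.33/10) = 2.710, G_2 = 10^(9.77/10) = 9.484
  Stage 3: F_3 = 10^(6.56/10) = 4.529, G_3 = 10^(15.6/10) = 36.31
Friis cascade:
  F = 1.318 + (2.710 − 1)/0.7586 + (4.529 − 1)/7.194 = 4.063
NF = 10 log₁₀(4.063) = 6.09 dB

6.09 dB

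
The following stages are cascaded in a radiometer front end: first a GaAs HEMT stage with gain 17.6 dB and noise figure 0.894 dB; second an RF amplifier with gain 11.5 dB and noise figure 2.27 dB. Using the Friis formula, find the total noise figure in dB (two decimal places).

Convert to linear (a loss of L dB is a gain of −L dB): F_i = 10^(NF_i/10), G_i = 10^(G_i,dB/10)
  Stage 1: F_1 = 10^(0.894/10) = 1.229, G_1 = 10^(17.6/10) = 57.54
  Stage 2: F_2 = 10^(2.27/10) = 1.687, G_2 = 10^(11.5/10) = 14.13
Friis cascade:
  F = 1.229 + (1.687 − 1)/57.54 = 1.241
NF = 10 log₁₀(1.241) = 0.94 dB

0.94 dB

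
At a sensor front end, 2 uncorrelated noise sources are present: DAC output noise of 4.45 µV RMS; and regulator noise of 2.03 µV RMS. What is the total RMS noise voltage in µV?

Uncorrelated sources add in power (mean-square): V_tot = √(ΣV_i²)
V_tot = √[(4.45×10⁻⁶)² + (2.03×10⁻⁶)²] = 4.89×10⁻⁶ V = 4.89 µV

4.89 µV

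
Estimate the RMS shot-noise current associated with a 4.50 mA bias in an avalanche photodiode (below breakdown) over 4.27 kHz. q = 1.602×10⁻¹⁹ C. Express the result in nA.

I_n = √(2qI·B)
2qI·B = 2 × 1.602×10⁻¹⁹ × 4.50×10⁻³ × 4.27×10³ = 6.16×10⁻¹⁸ A²
I_n = √(6.16×10⁻¹⁸) = 2.48×10⁻⁹ A = 2.48 nA

2.48 nA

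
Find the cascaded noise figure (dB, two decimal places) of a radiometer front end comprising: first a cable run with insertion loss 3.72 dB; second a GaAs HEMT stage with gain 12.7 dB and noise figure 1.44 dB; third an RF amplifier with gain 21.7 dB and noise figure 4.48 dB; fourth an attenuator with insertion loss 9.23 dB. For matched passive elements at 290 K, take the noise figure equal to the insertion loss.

Convert to linear (a loss of L dB is a gain of −L dB): F_i = 10^(NF_i/10), G_i = 10^(G_i,dB/10)
  Stage 1: F_1 = 10^(3.72/10) = 2.355, G_1 = 10^(−3.72/10) = 0.4246
  Stage 2: F_2 = 10^(1.44/10) = 1.393, G_2 = 10^(12.7/10) = 18.62
  Stage 3: F_3 = 10^(4.48/10) = 2.805, G_3 = 10^(21.7/10) = 147.9
  Stage 4: F_4 = 10^(9.23/10) = 8.375, G_4 = 10^(−9.23/10) = 0.1194
Friis cascade:
  F = 2.355 + (1.393 − 1)/0.4246 + (2.805 − 1)/7.907 + (8.375 − 1)/1169 = 3.516
NF = 10 log₁₀(3.516) = 5.46 dB

5.46 dB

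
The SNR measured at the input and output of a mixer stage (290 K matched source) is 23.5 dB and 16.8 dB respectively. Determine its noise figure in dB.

6.7 dB

NF (dB) = SNR_in(dB) − SNR_out(dB) when the source is at T₀
NF = 23.5 − 16.8 = 6.7 dB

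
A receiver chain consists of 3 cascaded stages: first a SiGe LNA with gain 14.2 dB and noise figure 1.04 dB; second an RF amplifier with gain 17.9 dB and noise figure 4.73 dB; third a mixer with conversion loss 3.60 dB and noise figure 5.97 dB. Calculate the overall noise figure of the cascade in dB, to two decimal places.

Convert to linear (a loss of L dB is a gain of −L dB): F_i = 10^(NF_i/10), G_i = 10^(G_i,dB/10)
  Stage 1: F_1 = 10^(1.04/10) = 1.271, G_1 = 10^(14.2/10) = 26.30
  Stage 2: F_2 = 10^(4.73/10) = 2.972, G_2 = 10^(17.9/10) = 61.66
  Stage 3: F_3 = 10^(5.97/10) = 3.954, G_3 = 10^(−3.60/10) = 0.4365
Friis cascade:
  F = 1.271 + (2.972 − 1)/26.30 + (3.954 − 1)/1622 = 1.347
NF = 10 log₁₀(1.347) = 1.29 dB

1.29 dB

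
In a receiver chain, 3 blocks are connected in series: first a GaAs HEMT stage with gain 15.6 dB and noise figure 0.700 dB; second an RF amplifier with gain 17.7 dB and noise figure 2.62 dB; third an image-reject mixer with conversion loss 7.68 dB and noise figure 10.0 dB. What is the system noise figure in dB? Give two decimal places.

Convert to linear (a loss of L dB is a gain of −L dB): F_i = 10^(NF_i/10), G_i = 10^(G_i,dB/10)
  Stage 1: F_1 = 10^(0.700/10) = 1.175, G_1 = 10^(15.6/10) = 36.31
  Stage 2: F_2 = 10^(2.62/10) = 1.828, G_2 = 10^(17.7/10) = 58.88
  Stage 3: F_3 = 10^(10.0/10) = 10.00, G_3 = 10^(−7.68/10) = 0.1706
Friis cascade:
  F = 1.175 + (1.828 − 1)/36.31 + (10.00 − 1)/2138 = 1.202
NF = 10 log₁₀(1.202) = 0.80 dB

0.80 dB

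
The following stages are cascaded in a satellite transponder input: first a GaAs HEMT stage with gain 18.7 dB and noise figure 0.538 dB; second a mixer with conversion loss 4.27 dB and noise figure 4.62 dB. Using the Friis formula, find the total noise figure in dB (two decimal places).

0.64 dB

Convert to linear (a loss of L dB is a gain of −L dB): F_i = 10^(NF_i/10), G_i = 10^(G_i,dB/10)
  Stage 1: F_1 = 10^(0.538/10) = 1.132, G_1 = 10^(18.7/10) = 74.13
  Stage 2: F_2 = 10^(4.62/10) = 2.897, G_2 = 10^(−4.27/10) = 0.3741
Friis cascade:
  F = 1.132 + (2.897 − 1)/74.13 = 1.157
NF = 10 log₁₀(1.157) = 0.64 dB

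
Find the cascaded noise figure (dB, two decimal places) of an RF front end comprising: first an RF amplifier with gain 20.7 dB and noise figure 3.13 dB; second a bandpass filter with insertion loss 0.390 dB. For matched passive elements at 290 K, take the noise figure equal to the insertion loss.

3.13 dB

Convert to linear (a loss of L dB is a gain of −L dB): F_i = 10^(NF_i/10), G_i = 10^(G_i,dB/10)
  Stage 1: F_1 = 10^(3.13/10) = 2.056, G_1 = 10^(20.7/10) = 117.5
  Stage 2: F_2 = 10^(0.390/10) = 1.094, G_2 = 10^(−0.390/10) = 0.9141
Friis cascade:
  F = 2.056 + (1.094 − 1)/117.5 = 2.057
NF = 10 log₁₀(2.057) = 3.13 dB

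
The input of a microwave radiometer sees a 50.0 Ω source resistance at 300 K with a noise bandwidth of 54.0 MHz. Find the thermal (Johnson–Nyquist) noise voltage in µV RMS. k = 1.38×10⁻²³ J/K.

V_n = √(4kTRB)
4kTRB = 4 × 1.38×10⁻²³ × 300 × 5.00×10¹ × 5.40×10⁷ = 4.47×10⁻¹¹ V²
V_n = √(4.47×10⁻¹¹) = 6.69×10⁻⁶ V = 6.69 µV

6.69 µV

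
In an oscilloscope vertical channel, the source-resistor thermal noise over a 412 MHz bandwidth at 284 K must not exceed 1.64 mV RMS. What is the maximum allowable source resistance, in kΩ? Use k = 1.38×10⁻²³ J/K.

416 kΩ

Johnson–Nyquist: V_n = √(4kTRB) ⇒ R = V_n² / (4kTB)
4kTB = 4 × 1.38×10⁻²³ × 284 × 4.12×10⁸ = 6.46×10⁻¹²
R = (1.64×10⁻³)² / 6.46×10⁻¹² = 4.16×10⁵ Ω = 416 kΩ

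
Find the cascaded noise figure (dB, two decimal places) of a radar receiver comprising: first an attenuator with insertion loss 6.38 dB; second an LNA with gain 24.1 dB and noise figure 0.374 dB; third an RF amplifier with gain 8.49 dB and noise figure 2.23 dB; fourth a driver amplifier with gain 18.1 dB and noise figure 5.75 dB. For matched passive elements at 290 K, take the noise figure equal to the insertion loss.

6.77 dB

Convert to linear (a loss of L dB is a gain of −L dB): F_i = 10^(NF_i/10), G_i = 10^(G_i,dB/10)
  Stage 1: F_1 = 10^(6.38/10) = 4.345, G_1 = 10^(−6.38/10) = 0.2301
  Stage 2: F_2 = 10^(0.374/10) = 1.090, G_2 = 10^(24.1/10) = 257.0
  Stage 3: F_3 = 10^(2.23/10) = 1.671, G_3 = 10^(8.49/10) = 7.063
  Stage 4: F_4 = 10^(5.75/10) = 3.758, G_4 = 10^(18.1/10) = 64.57
Friis cascade:
  F = 4.345 + (1.090 − 1)/0.2301 + (1.671 − 1)/59.16 + (3.758 − 1)/417.8 = 4.754
NF = 10 log₁₀(4.754) = 6.77 dB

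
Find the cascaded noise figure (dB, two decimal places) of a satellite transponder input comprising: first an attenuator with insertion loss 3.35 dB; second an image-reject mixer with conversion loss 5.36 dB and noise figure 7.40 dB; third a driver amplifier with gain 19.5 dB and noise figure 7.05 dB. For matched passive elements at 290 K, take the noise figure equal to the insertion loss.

16.25 dB

Convert to linear (a loss of L dB is a gain of −L dB): F_i = 10^(NF_i/10), G_i = 10^(G_i,dB/10)
  Stage 1: F_1 = 10^(3.35/10) = 2.163, G_1 = 10^(−3.35/10) = 0.4624
  Stage 2: F_2 = 10^(7.40/10) = 5.495, G_2 = 10^(−5.36/10) = 0.2911
  Stage 3: F_3 = 10^(7.05/10) = 5.070, G_3 = 10^(19.5/10) = 89.13
Friis cascade:
  F = 2.163 + (5.495 − 1)/0.4624 + (5.070 − 1)/0.1346 = 42.13
NF = 10 log₁₀(42.13) = 16.25 dB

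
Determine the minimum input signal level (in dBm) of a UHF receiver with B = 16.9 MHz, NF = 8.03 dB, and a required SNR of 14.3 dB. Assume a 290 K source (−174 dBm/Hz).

Sensitivity = −174 + 10 log₁₀(B) + NF + SNR_min
= −174 + 72.28 + 8.03 + 14.3
= −79.39 dBm → −79.4 dBm

−79.4 dBm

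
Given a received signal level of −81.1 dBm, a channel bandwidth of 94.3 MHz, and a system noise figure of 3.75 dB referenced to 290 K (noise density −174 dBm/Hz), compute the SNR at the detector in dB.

Noise floor: N = −174 + 10 log₁₀(B) + NF
10 log₁₀(9.43×10⁷) = 79.75 dB
N = −174 + 79.75 + 3.75 = −90.50 dBm
SNR = P_sig − N = −81.1 − (−90.50) = 9.40 dB → 9.4 dB

9.4 dB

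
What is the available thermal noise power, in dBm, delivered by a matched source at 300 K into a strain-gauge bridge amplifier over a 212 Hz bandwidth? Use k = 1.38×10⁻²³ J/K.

P_n = kTB = 1.38×10⁻²³ × 300 × 2.12×10² = 8.78×10⁻¹⁹ W
In dBm: 10 log₁₀(8.78×10⁻¹⁹ / 10⁻³) = −150.6 dBm

−150.6 dBm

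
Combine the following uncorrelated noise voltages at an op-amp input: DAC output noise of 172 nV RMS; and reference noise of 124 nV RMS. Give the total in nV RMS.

212 nV

Uncorrelated sources add in power (mean-square): V_tot = √(ΣV_i²)
V_tot = √[(1.72×10⁻⁷)² + (1.24×10⁻⁷)²] = 2.12×10⁻⁷ V = 212 nV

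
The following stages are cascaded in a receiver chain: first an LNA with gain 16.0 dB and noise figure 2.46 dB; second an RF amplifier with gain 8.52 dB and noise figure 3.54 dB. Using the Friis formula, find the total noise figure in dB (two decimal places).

2.54 dB

Convert to linear (a loss of L dB is a gain of −L dB): F_i = 10^(NF_i/10), G_i = 10^(G_i,dB/10)
  Stage 1: F_1 = 10^(2.46/10) = 1.762, G_1 = 10^(16.0/10) = 39.81
  Stage 2: F_2 = 10^(3.54/10) = 2.259, G_2 = 10^(8.52/10) = 7.112
Friis cascade:
  F = 1.762 + (2.259 − 1)/39.81 = 1.794
NF = 10 log₁₀(1.794) = 2.54 dB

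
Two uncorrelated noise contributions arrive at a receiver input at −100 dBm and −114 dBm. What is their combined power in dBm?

Convert to linear, add, convert back:
P₁ = 1.00×10⁻¹³ W, P₂ = 3.98×10⁻¹⁵ W
P_tot = 1.04×10⁻¹³ W → 10 log₁₀(P_tot / 10⁻³) = −99.8 dBm

−99.8 dBm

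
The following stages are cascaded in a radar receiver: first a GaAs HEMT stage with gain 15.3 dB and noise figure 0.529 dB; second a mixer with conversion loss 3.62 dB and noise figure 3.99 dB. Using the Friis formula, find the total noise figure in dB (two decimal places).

Convert to linear (a loss of L dB is a gain of −L dB): F_i = 10^(NF_i/10), G_i = 10^(G_i,dB/10)
  Stage 1: F_1 = 10^(0.529/10) = 1.130, G_1 = 10^(15.3/10) = 33.88
  Stage 2: F_2 = 10^(3.99/10) = 2.506, G_2 = 10^(−3.62/10) = 0.4345
Friis cascade:
  F = 1.130 + (2.506 − 1)/33.88 = 1.174
NF = 10 log₁₀(1.174) = 0.70 dB

0.70 dB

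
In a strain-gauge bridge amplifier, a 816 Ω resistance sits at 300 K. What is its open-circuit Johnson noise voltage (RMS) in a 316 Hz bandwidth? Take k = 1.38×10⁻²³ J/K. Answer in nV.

V_n = √(4kTRB)
4kTRB = 4 × 1.38×10⁻²³ × 300 × 8.16×10² × 3.16×10² = 4.27×10⁻¹⁵ V²
V_n = √(4.27×10⁻¹⁵) = 6.53×10⁻⁸ V = 65.3 nV

65.3 nV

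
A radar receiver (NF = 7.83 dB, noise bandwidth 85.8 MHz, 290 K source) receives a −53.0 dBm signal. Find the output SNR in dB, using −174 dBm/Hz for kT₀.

33.8 dB

Noise floor: N = −174 + 10 log₁₀(B) + NF
10 log₁₀(8.58×10⁷) = 79.33 dB
N = −174 + 79.33 + 7.83 = −86.84 dBm
SNR = P_sig − N = −53.0 − (−86.84) = 33.84 dB → 33.8 dB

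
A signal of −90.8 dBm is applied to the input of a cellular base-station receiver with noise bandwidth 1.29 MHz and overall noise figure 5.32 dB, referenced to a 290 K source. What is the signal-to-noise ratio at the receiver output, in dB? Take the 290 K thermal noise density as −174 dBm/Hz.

16.8 dB

Noise floor: N = −174 + 10 log₁₀(B) + NF
10 log₁₀(1.29×10⁶) = 61.11 dB
N = −174 + 61.11 + 5.32 = −107.57 dBm
SNR = P_sig − N = −90.8 − (−107.57) = 16.77 dB → 16.8 dB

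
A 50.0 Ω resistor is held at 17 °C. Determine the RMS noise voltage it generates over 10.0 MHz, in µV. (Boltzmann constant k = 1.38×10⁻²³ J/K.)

T = 17 °C + 273.15 = 290.15 K
V_n = √(4kTRB)
4kTRB = 4 × 1.38×10⁻²³ × 290.15 × 5.00×10¹ × 1.00×10⁷ = 8.01×10⁻¹² V²
V_n = √(8.01×10⁻¹²) = 2.83×10⁻⁶ V = 2.83 µV

2.83 µV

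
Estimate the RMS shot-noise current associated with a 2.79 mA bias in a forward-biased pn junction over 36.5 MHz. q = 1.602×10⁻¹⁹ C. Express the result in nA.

181 nA

I_n = √(2qI·B)
2qI·B = 2 × 1.602×10⁻¹⁹ × 2.79×10⁻³ × 3.65×10⁷ = 3.26×10⁻¹⁴ A²
I_n = √(3.26×10⁻¹⁴) = 1.81×10⁻⁷ A = 181 nA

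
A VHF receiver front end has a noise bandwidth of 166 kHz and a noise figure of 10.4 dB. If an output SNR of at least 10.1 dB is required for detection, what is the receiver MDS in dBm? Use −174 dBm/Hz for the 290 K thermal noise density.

−101.3 dBm

Sensitivity = −174 + 10 log₁₀(B) + NF + SNR_min
= −174 + 52.2 + 10.4 + 10.1
= −101.3 dBm → −101.3 dBm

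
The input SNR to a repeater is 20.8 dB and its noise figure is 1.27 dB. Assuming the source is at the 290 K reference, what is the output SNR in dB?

By definition F = SNR_in/SNR_out, so in dB: SNR_out = SNR_in − NF
SNR_out = 20.8 − 1.27 = 19.53 dB

19.53 dB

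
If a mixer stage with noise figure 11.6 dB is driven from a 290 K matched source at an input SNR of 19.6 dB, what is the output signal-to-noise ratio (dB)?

8.0 dB

By definition F = SNR_in/SNR_out, so in dB: SNR_out = SNR_in − NF
SNR_out = 19.6 − 11.6 = 8.0 dB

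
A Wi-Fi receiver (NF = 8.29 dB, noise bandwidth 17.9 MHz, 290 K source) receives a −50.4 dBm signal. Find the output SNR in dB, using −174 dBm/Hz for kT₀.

42.8 dB

Noise floor: N = −174 + 10 log₁₀(B) + NF
10 log₁₀(1.79×10⁷) = 72.53 dB
N = −174 + 72.53 + 8.29 = −93.18 dBm
SNR = P_sig − N = −50.4 − (−93.18) = 42.78 dB → 42.8 dB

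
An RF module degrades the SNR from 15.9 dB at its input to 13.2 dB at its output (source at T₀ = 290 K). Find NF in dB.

2.7 dB

NF (dB) = SNR_in(dB) − SNR_out(dB) when the source is at T₀
NF = 15.9 − 13.2 = 2.7 dB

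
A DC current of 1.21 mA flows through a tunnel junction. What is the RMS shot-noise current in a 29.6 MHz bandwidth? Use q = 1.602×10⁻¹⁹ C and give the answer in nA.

I_n = √(2qI·B)
2qI·B = 2 × 1.602×10⁻¹⁹ × 1.21×10⁻³ × 2.96×10⁷ = 1.15×10⁻¹⁴ A²
I_n = √(1.15×10⁻¹⁴) = 1.07×10⁻⁷ A = 107 nA

107 nA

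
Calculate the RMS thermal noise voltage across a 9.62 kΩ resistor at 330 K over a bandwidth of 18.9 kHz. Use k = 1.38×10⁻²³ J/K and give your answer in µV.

V_n = √(4kTRB)
4kTRB = 4 × 1.38×10⁻²³ × 330 × 9.62×10³ × 1.89×10⁴ = 3.31×10⁻¹² V²
V_n = √(3.31×10⁻¹²) = 1.82×10⁻⁶ V = 1.82 µV

1.82 µV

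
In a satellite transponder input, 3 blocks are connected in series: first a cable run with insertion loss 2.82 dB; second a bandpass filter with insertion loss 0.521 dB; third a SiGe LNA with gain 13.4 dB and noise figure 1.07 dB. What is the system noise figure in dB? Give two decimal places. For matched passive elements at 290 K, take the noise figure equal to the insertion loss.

4.41 dB

Convert to linear (a loss of L dB is a gain of −L dB): F_i = 10^(NF_i/10), G_i = 10^(G_i,dB/10)
  Stage 1: F_1 = 10^(2.82/10) = 1.914, G_1 = 10^(−2.82/10) = 0.5224
  Stage 2: F_2 = 10^(0.521/10) = 1.127, G_2 = 10^(−0.521/10) = 0.8870
  Stage 3: F_3 = 10^(1.07/10) = 1.279, G_3 = 10^(13.4/10) = 21.88
Friis cascade:
  F = 1.914 + (1.127 − 1)/0.5224 + (1.279 − 1)/0.4633 = 2.761
NF = 10 log₁₀(2.761) = 4.41 dB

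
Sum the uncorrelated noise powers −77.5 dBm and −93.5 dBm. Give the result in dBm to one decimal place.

−77.4 dBm

Convert to linear, add, convert back:
P₁ = 1.78×10⁻¹¹ W, P₂ = 4.47×10⁻¹³ W
P_tot = 1.82×10⁻¹¹ W → 10 log₁₀(P_tot / 10⁻³) = −77.4 dBm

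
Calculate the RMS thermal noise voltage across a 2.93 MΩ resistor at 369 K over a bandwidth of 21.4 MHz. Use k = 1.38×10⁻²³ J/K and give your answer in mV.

V_n = √(4kTRB)
4kTRB = 4 × 1.38×10⁻²³ × 369 × 2.93×10⁶ × 2.14×10⁷ = 1.28×10⁻⁶ V²
V_n = √(1.28×10⁻⁶) = 1.13×10⁻³ V = 1.13 mV

1.13 mV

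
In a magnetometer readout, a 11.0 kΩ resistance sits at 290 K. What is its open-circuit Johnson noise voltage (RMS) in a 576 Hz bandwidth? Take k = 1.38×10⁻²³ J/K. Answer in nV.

V_n = √(4kTRB)
4kTRB = 4 × 1.38×10⁻²³ × 290 × 1.10×10⁴ × 5.76×10² = 1.01×10⁻¹³ V²
V_n = √(1.01×10⁻¹³) = 3.18×10⁻⁷ V = 318 nV

318 nV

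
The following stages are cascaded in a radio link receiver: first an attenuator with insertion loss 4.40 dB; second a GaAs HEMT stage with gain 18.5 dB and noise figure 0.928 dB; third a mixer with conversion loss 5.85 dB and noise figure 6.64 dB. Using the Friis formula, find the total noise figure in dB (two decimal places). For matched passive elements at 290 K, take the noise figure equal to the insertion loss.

Convert to linear (a loss of L dB is a gain of −L dB): F_i = 10^(NF_i/10), G_i = 10^(G_i,dB/10)
  Stage 1: F_1 = 10^(4.40/10) = 2.754, G_1 = 10^(−4.40/10) = 0.3631
  Stage 2: F_2 = 10^(0.928/10) = 1.238, G_2 = 10^(18.5/10) = 70.79
  Stage 3: F_3 = 10^(6.64/10) = 4.613, G_3 = 10^(−5.85/10) = 0.2600
Friis cascade:
  F = 2.754 + (1.238 − 1)/0.3631 + (4.613 − 1)/25.70 = 3.551
NF = 10 log₁₀(3.551) = 5.50 dB

5.50 dB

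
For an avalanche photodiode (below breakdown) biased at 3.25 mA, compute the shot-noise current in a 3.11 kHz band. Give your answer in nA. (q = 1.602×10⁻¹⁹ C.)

I_n = √(2qI·B)
2qI·B = 2 × 1.602×10⁻¹⁹ × 3.25×10⁻³ × 3.11×10³ = 3.24×10⁻¹⁸ A²
I_n = √(3.24×10⁻¹⁸) = 1.80×10⁻⁹ A = 1.80 nA

1.80 nA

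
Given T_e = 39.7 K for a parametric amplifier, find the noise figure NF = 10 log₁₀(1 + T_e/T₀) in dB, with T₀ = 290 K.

F = 1 + T_e/T₀ = 1 + 39.7/290 = 1.1369
NF = 10 log₁₀(1.1369) = 0.557 dB

0.557 dB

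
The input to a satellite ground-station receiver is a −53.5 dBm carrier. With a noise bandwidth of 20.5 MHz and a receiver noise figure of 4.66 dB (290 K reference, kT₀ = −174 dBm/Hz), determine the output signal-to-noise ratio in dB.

42.7 dB

Noise floor: N = −174 + 10 log₁₀(B) + NF
10 log₁₀(2.05×10⁷) = 73.12 dB
N = −174 + 73.12 + 4.66 = −96.22 dBm
SNR = P_sig − N = −53.5 − (−96.22) = 42.72 dB → 42.7 dB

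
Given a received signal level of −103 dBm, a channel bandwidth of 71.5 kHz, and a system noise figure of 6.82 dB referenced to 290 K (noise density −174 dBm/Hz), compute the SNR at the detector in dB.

15.6 dB

Noise floor: N = −174 + 10 log₁₀(B) + NF
10 log₁₀(7.15×10⁴) = 48.54 dB
N = −174 + 48.54 + 6.82 = −118.64 dBm
SNR = P_sig − N = −103 − (−118.64) = 15.64 dB → 15.6 dB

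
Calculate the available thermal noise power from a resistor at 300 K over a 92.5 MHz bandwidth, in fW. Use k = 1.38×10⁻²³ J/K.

P_n = kTB = 1.38×10⁻²³ × 300 × 9.25×10⁷ = 3.83×10⁻¹³ W = 383 fW

383 fW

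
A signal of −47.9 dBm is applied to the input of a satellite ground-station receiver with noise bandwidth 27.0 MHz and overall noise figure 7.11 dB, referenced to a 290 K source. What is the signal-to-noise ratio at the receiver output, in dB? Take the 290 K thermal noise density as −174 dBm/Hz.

Noise floor: N = −174 + 10 log₁₀(B) + NF
10 log₁₀(2.70×10⁷) = 74.31 dB
N = −174 + 74.31 + 7.11 = −92.58 dBm
SNR = P_sig − N = −47.9 − (−92.58) = 44.68 dB → 44.7 dB

44.7 dB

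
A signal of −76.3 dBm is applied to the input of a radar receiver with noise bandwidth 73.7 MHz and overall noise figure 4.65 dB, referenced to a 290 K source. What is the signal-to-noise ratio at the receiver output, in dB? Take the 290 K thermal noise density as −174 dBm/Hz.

Noise floor: N = −174 + 10 log₁₀(B) + NF
10 log₁₀(7.37×10⁷) = 78.67 dB
N = −174 + 78.67 + 4.65 = −90.68 dBm
SNR = P_sig − N = −76.3 − (−90.68) = 14.38 dB → 14.4 dB

14.4 dB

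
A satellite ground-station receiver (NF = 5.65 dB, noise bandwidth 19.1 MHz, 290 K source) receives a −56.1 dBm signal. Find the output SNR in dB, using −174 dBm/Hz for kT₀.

Noise floor: N = −174 + 10 log₁₀(B) + NF
10 log₁₀(1.91×10⁷) = 72.81 dB
N = −174 + 72.81 + 5.65 = −95.54 dBm
SNR = P_sig − N = −56.1 − (−95.54) = 39.44 dB → 39.4 dB

39.4 dB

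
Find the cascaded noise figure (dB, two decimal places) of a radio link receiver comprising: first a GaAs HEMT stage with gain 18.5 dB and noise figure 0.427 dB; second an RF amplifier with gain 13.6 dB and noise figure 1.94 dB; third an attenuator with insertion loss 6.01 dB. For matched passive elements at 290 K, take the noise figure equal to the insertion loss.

Convert to linear (a loss of L dB is a gain of −L dB): F_i = 10^(NF_i/10), G_i = 10^(G_i,dB/10)
  Stage 1: F_1 = 10^(0.427/10) = 1.103, G_1 = 10^(18.5/10) = 70.79
  Stage 2: F_2 = 10^(1.94/10) = 1.563, G_2 = 10^(13.6/10) = 22.91
  Stage 3: F_3 = 10^(6.01/10) = 3.990, G_3 = 10^(−6.01/10) = 0.2506
Friis cascade:
  F = 1.103 + (1.563 − 1)/70.79 + (3.990 − 1)/1622 = 1.113
NF = 10 log₁₀(1.113) = 0.47 dB

0.47 dB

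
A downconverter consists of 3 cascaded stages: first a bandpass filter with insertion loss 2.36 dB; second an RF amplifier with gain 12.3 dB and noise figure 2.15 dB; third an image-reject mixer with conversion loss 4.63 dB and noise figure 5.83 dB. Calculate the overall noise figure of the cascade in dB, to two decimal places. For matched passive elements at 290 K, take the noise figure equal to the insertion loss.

Convert to linear (a loss of L dB is a gain of −L dB): F_i = 10^(NF_i/10), G_i = 10^(G_i,dB/10)
  Stage 1: F_1 = 10^(2.36/10) = 1.722, G_1 = 10^(−2.36/10) = 0.5808
  Stage 2: F_2 = 10^(2.15/10) = 1.641, G_2 = 10^(12.3/10) = 16.98
  Stage 3: F_3 = 10^(5.83/10) = 3.828, G_3 = 10^(−4.63/10) = 0.3443
Friis cascade:
  F = 1.722 + (1.641 − 1)/0.5808 + (3.828 − 1)/9.863 = 3.112
NF = 10 log₁₀(3.112) = 4.93 dB

4.93 dB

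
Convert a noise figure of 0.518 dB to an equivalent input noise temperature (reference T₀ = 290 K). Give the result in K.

36.7 K

F = 10^(0.518/10) = 1.12668
T_e = (F − 1)·T₀ = (1.12668 − 1) × 290 = 36.7 K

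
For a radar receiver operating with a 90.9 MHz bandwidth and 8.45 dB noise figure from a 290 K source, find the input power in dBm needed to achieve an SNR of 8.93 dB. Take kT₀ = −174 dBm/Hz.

−77.0 dBm

Sensitivity = −174 + 10 log₁₀(B) + NF + SNR_min
= −174 + 79.59 + 8.45 + 8.93
= −77.03 dBm → −77.0 dBm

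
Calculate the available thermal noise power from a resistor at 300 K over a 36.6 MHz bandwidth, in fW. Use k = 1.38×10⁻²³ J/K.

P_n = kTB = 1.38×10⁻²³ × 300 × 3.66×10⁷ = 1.52×10⁻¹³ W = 152 fW

152 fW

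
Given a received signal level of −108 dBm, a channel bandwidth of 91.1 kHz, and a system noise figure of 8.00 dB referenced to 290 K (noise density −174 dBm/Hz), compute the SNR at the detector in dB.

8.4 dB

Noise floor: N = −174 + 10 log₁₀(B) + NF
10 log₁₀(9.11×10⁴) = 49.6 dB
N = −174 + 49.6 + 8.00 = −116.40 dBm
SNR = P_sig − N = −108 − (−116.40) = 8.40 dB → 8.4 dB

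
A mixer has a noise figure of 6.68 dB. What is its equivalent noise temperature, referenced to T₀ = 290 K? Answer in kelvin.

1060 K

F = 10^(6.68/10) = 4.65586
T_e = (F − 1)·T₀ = (4.65586 − 1) × 290 = 1060 K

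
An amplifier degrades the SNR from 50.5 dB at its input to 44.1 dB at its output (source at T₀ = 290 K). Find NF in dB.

NF (dB) = SNR_in(dB) − SNR_out(dB) when the source is at T₀
NF = 50.5 − 44.1 = 6.4 dB

6.4 dB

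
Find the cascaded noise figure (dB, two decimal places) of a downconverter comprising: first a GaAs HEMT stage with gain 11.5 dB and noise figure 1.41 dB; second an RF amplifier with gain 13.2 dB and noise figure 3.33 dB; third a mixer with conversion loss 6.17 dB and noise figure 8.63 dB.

1.72 dB

Convert to linear (a loss of L dB is a gain of −L dB): F_i = 10^(NF_i/10), G_i = 10^(G_i,dB/10)
  Stage 1: F_1 = 10^(1.41/10) = 1.384, G_1 = 10^(11.5/10) = 14.13
  Stage 2: F_2 = 10^(3.33/10) = 2.153, G_2 = 10^(13.2/10) = 20.89
  Stage 3: F_3 = 10^(8.63/10) = 7.295, G_3 = 10^(−6.17/10) = 0.2415
Friis cascade:
  F = 1.384 + (2.153 − 1)/14.13 + (7.295 − 1)/295.1 = 1.487
NF = 10 log₁₀(1.487) = 1.72 dB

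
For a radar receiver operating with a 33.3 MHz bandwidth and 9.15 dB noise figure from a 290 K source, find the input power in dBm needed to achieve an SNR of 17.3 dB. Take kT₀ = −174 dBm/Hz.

Sensitivity = −174 + 10 log₁₀(B) + NF + SNR_min
= −174 + 75.22 + 9.15 + 17.3
= −72.33 dBm → −72.3 dBm

−72.3 dBm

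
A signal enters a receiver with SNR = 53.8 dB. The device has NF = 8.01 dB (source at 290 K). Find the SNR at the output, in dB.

By definition F = SNR_in/SNR_out, so in dB: SNR_out = SNR_in − NF
SNR_out = 53.8 − 8.01 = 45.79 dB

45.79 dB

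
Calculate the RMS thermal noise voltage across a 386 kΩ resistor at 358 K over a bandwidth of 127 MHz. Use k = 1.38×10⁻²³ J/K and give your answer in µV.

V_n = √(4kTRB)
4kTRB = 4 × 1.38×10⁻²³ × 358 × 3.86×10⁵ × 1.27×10⁸ = 9.69×10⁻⁷ V²
V_n = √(9.69×10⁻⁷) = 9.84×10⁻⁴ V = 984 µV

984 µV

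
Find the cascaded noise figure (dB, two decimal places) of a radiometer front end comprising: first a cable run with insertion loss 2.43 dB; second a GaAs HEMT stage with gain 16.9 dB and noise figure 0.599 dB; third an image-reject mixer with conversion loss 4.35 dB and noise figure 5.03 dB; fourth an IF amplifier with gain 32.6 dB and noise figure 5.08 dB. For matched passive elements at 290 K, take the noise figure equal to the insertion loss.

3.62 dB

Convert to linear (a loss of L dB is a gain of −L dB): F_i = 10^(NF_i/10), G_i = 10^(G_i,dB/10)
  Stage 1: F_1 = 10^(2.43/10) = 1.750, G_1 = 10^(−2.43/10) = 0.5715
  Stage 2: F_2 = 10^(0.599/10) = 1.148, G_2 = 10^(16.9/10) = 48.98
  Stage 3: F_3 = 10^(5.03/10) = 3.184, G_3 = 10^(−4.35/10) = 0.3673
  Stage 4: F_4 = 10^(5.08/10) = 3.221, G_4 = 10^(32.6/10) = 1820
Friis cascade:
  F = 1.750 + (1.148 − 1)/0.5715 + (3.184 − 1)/27.99 + (3.221 − 1)/10.28 = 2.303
NF = 10 log₁₀(2.303) = 3.62 dB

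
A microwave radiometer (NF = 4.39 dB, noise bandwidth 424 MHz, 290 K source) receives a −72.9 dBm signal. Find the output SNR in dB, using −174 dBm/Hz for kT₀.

10.4 dB

Noise floor: N = −174 + 10 log₁₀(B) + NF
10 log₁₀(4.24×10⁸) = 86.27 dB
N = −174 + 86.27 + 4.39 = −83.34 dBm
SNR = P_sig − N = −72.9 − (−83.34) = 10.44 dB → 10.4 dB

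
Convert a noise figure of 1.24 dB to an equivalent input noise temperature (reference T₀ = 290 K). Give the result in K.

F = 10^(1.24/10) = 1.33045
T_e = (F − 1)·T₀ = (1.33045 − 1) × 290 = 95.8 K

95.8 K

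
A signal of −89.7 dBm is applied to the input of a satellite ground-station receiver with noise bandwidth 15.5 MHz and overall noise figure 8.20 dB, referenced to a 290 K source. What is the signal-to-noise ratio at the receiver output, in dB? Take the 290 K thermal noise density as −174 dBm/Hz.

4.2 dB

Noise floor: N = −174 + 10 log₁₀(B) + NF
10 log₁₀(1.55×10⁷) = 71.9 dB
N = −174 + 71.9 + 8.20 = −93.90 dBm
SNR = P_sig − N = −89.7 − (−93.90) = 4.20 dB → 4.2 dB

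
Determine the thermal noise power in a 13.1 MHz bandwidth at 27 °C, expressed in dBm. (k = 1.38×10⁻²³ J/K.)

T = 27 °C + 273.15 = 300.15 K
P_n = kTB = 1.38×10⁻²³ × 300.15 × 1.31×10⁷ = 5.43×10⁻¹⁴ W
In dBm: 10 log₁₀(5.43×10⁻¹⁴ / 10⁻³) = −102.7 dBm

−102.7 dBm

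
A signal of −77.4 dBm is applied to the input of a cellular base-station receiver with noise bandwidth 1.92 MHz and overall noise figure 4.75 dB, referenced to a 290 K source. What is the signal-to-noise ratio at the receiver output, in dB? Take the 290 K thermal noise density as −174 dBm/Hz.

Noise floor: N = −174 + 10 log₁₀(B) + NF
10 log₁₀(1.92×10⁶) = 62.83 dB
N = −174 + 62.83 + 4.75 = −106.42 dBm
SNR = P_sig − N = −77.4 − (−106.42) = 29.02 dB → 29.0 dB

29.0 dB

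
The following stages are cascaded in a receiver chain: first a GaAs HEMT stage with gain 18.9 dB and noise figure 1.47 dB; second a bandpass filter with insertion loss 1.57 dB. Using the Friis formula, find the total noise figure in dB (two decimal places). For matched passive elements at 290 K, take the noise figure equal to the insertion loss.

Convert to linear (a loss of L dB is a gain of −L dB): F_i = 10^(NF_i/10), G_i = 10^(G_i,dB/10)
  Stage 1: F_1 = 10^(1.47/10) = 1.403, G_1 = 10^(18.9/10) = 77.62
  Stage 2: F_2 = 10^(1.57/10) = 1.435, G_2 = 10^(−1.57/10) = 0.6966
Friis cascade:
  F = 1.403 + (1.435 − 1)/77.62 = 1.408
NF = 10 log₁₀(1.408) = 1.49 dB

1.49 dB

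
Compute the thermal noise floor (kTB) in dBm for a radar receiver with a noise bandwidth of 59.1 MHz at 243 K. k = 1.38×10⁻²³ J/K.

−97.0 dBm

P_n = kTB = 1.38×10⁻²³ × 243 × 5.91×10⁷ = 1.98×10⁻¹³ W
In dBm: 10 log₁₀(1.98×10⁻¹³ / 10⁻³) = −97.0 dBm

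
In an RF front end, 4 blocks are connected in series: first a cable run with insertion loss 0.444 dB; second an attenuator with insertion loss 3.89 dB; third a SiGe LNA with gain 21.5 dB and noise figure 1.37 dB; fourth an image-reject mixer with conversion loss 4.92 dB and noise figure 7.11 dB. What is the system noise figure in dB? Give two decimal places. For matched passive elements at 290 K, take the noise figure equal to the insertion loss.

Convert to linear (a loss of L dB is a gain of −L dB): F_i = 10^(NF_i/10), G_i = 10^(G_i,dB/10)
  Stage 1: F_1 = 10^(0.444/10) = 1.108, G_1 = 10^(−0.444/10) = 0.9028
  Stage 2: F_2 = 10^(3.89/10) = 2.449, G_2 = 10^(−3.89/10) = 0.4083
  Stage 3: F_3 = 10^(1.37/10) = 1.371, G_3 = 10^(21.5/10) = 141.3
  Stage 4: F_4 = 10^(7.11/10) = 5.140, G_4 = 10^(−4.92/10) = 0.3221
Friis cascade:
  F = 1.108 + (2.449 − 1)/0.9028 + (1.371 − 1)/0.3686 + (5.140 − 1)/52.07 = 3.798
NF = 10 log₁₀(3.798) = 5.80 dB

5.80 dB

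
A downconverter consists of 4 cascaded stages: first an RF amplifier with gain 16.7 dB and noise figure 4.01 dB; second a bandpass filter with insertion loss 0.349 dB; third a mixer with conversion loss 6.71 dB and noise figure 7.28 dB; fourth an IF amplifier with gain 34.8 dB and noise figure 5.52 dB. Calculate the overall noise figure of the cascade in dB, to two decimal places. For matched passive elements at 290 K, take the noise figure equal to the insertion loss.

Convert to linear (a loss of L dB is a gain of −L dB): F_i = 10^(NF_i/10), G_i = 10^(G_i,dB/10)
  Stage 1: F_1 = 10^(4.01/10) = 2.518, G_1 = 10^(16.7/10) = 46.77
  Stage 2: F_2 = 10^(0.349/10) = 1.084, G_2 = 10^(−0.349/10) = 0.9228
  Stage 3: F_3 = 10^(7.28/10) = 5.346, G_3 = 10^(−6.71/10) = 0.2133
  Stage 4: F_4 = 10^(5.52/10) = 3.565, G_4 = 10^(34.8/10) = 3020
Friis cascade:
  F = 2.518 + (1.084 − 1)/46.77 + (5.346 − 1)/43.16 + (3.565 − 1)/9.207 = 2.899
NF = 10 log₁₀(2.899) = 4.62 dB

4.62 dB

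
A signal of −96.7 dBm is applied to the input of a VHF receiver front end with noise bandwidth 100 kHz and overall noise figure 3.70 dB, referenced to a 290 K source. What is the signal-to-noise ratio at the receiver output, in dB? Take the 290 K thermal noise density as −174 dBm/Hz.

Noise floor: N = −174 + 10 log₁₀(B) + NF
10 log₁₀(1.00×10⁵) = 50 dB
N = −174 + 50 + 3.70 = −120.30 dBm
SNR = P_sig − N = −96.7 − (−120.30) = 23.60 dB → 23.6 dB

23.6 dB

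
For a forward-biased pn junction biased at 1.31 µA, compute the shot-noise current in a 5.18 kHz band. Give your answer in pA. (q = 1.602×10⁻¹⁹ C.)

I_n = √(2qI·B)
2qI·B = 2 × 1.602×10⁻¹⁹ × 1.31×10⁻⁶ × 5.18×10³ = 2.17×10⁻²¹ A²
I_n = √(2.17×10⁻²¹) = 4.66×10⁻¹¹ A = 46.6 pA

46.6 pA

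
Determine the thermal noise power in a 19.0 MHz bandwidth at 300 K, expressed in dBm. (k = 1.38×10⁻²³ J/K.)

−101.0 dBm

P_n = kTB = 1.38×10⁻²³ × 300 × 1.90×10⁷ = 7.87×10⁻¹⁴ W
In dBm: 10 log₁₀(7.87×10⁻¹⁴ / 10⁻³) = −101.0 dBm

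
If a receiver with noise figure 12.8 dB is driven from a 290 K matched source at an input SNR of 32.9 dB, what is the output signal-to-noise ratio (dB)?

20.1 dB

By definition F = SNR_in/SNR_out, so in dB: SNR_out = SNR_in − NF
SNR_out = 32.9 − 12.8 = 20.1 dB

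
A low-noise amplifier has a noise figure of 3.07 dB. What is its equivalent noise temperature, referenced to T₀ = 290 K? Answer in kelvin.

F = 10^(3.07/10) = 2.02768
T_e = (F − 1)·T₀ = (2.02768 − 1) × 290 = 298 K

298 K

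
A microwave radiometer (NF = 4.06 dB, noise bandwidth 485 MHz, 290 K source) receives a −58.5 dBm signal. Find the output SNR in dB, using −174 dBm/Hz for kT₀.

Noise floor: N = −174 + 10 log₁₀(B) + NF
10 log₁₀(4.85×10⁸) = 86.86 dB
N = −174 + 86.86 + 4.06 = −83.08 dBm
SNR = P_sig − N = −58.5 − (−83.08) = 24.58 dB → 24.6 dB

24.6 dB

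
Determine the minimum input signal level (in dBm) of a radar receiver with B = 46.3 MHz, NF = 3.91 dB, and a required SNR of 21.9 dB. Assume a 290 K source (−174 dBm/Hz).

Sensitivity = −174 + 10 log₁₀(B) + NF + SNR_min
= −174 + 76.66 + 3.91 + 21.9
= −71.53 dBm → −71.5 dBm

−71.5 dBm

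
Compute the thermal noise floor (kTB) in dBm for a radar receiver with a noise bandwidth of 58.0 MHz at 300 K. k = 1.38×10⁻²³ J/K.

P_n = kTB = 1.38×10⁻²³ × 300 × 5.80×10⁷ = 2.40×10⁻¹³ W
In dBm: 10 log₁₀(2.40×10⁻¹³ / 10⁻³) = −96.2 dBm

−96.2 dBm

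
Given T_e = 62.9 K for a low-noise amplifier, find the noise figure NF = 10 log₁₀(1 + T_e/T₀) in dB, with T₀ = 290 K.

0.853 dB

F = 1 + T_e/T₀ = 1 + 62.9/290 = 1.2169
NF = 10 log₁₀(1.2169) = 0.853 dB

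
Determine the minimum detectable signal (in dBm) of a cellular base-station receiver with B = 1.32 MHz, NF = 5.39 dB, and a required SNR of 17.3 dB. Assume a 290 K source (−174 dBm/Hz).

Sensitivity = −174 + 10 log₁₀(B) + NF + SNR_min
= −174 + 61.21 + 5.39 + 17.3
= −90.10 dBm → −90.1 dBm

−90.1 dBm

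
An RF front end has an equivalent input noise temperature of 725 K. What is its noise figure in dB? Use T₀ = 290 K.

5.44 dB

F = 1 + T_e/T₀ = 1 + 725/290 = 3.5
NF = 10 log₁₀(3.5) = 5.44 dB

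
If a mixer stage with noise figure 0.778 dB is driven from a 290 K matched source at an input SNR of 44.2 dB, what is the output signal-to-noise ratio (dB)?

By definition F = SNR_in/SNR_out, so in dB: SNR_out = SNR_in − NF
SNR_out = 44.2 − 0.778 = 43.422 dB

43.422 dB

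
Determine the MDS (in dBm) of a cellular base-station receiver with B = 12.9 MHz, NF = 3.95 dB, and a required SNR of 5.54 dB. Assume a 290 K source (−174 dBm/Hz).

−93.4 dBm

Sensitivity = −174 + 10 log₁₀(B) + NF + SNR_min
= −174 + 71.11 + 3.95 + 5.54
= −93.40 dBm → −93.4 dBm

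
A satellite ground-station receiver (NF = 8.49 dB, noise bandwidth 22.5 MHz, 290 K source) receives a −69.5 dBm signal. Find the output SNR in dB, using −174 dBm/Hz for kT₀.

22.5 dB

Noise floor: N = −174 + 10 log₁₀(B) + NF
10 log₁₀(2.25×10⁷) = 73.52 dB
N = −174 + 73.52 + 8.49 = −91.99 dBm
SNR = P_sig − N = −69.5 − (−91.99) = 22.49 dB → 22.5 dB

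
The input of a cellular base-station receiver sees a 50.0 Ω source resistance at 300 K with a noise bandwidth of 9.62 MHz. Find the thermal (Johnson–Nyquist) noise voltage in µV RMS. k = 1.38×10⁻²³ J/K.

2.82 µV

V_n = √(4kTRB)
4kTRB = 4 × 1.38×10⁻²³ × 300 × 5.00×10¹ × 9.62×10⁶ = 7.97×10⁻¹² V²
V_n = √(7.97×10⁻¹²) = 2.82×10⁻⁶ V = 2.82 µV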